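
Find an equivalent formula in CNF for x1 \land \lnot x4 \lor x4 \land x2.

x1 \land \lnot x4 \lor x4 \land x2
= (x1 \lor x4) \land (x1 \lor x2) \land (\lnot x4 \lor x4) \land (\lnot x4 \lor x2)   — distribute \lor over \land
= (x1 \lor x4) \land (x1 \lor x2) \land (\lnot x4 \lor x2)   — simplify

(x1 \lor x4) \land (x1 \lor x2) \land (\lnot x4 \lor x2)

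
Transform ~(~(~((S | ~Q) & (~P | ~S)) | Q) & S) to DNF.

(P & S) | Q | ~S

~(~(~((S | ~Q) & (~P | ~S)) | Q) & S)
≡ ~~(~((S | ~Q) & (~P | ~S)) | Q) | ~S   [De Morgan]
≡ ~((S | ~Q) & (~P | ~S)) | Q | ~S   [double negation]
≡ ~(S | ~Q) | ~(~P | ~S) | Q | ~S   [De Morgan]
≡ (~S & ~~Q) | ~(~P | ~S) | Q | ~S   [De Morgan]
≡ (~S & Q) | ~(~P | ~S) | Q | ~S   [double negation]
≡ (~S & Q) | (~~P & ~~S) | Q | ~S   [De Morgan]
≡ (~S & Q) | (P & ~~S) | Q | ~S   [double negation]
≡ (~S & Q) | (P & S) | Q | ~S   [double negation]
≡ (P & S) | Q | ~S   [simplify]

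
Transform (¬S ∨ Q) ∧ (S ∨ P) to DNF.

(¬S ∧ P) ∨ (Q ∧ S) ∨ (Q ∧ P)

(¬S ∨ Q) ∧ (S ∨ P)
= (¬S ∧ S) ∨ (¬S ∧ P) ∨ (Q ∧ S) ∨ (Q ∧ P)   (distribute ∧ over ∨)
= (¬S ∧ P) ∨ (Q ∧ S) ∨ (Q ∧ P)   (simplify)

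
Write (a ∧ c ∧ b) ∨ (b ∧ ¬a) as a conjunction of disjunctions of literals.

(a ∧ c ∧ b) ∨ (b ∧ ¬a)
≡ (a ∨ b) ∧ (a ∨ ¬a) ∧ (c ∨ b) ∧ (c ∨ ¬a) ∧ (b ∨ b) ∧ (b ∨ ¬a)   [distribute ∨ over ∧]
≡ (c ∨ ¬a) ∧ b   [simplify]

(c ∨ ¬a) ∧ b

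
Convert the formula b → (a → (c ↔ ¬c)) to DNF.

¬b ∨ ¬a

b → (a → (c ↔ ¬c))
≡ ¬b ∨ (a → (c ↔ ¬c))
≡ ¬b ∨ ¬a ∨ (c ↔ ¬c)
≡ ¬b ∨ ¬a ∨ ((c → ¬c) ∧ (¬c → c))
≡ ¬b ∨ ¬a ∨ ((¬c ∨ ¬c) ∧ (¬c → c))
≡ ¬b ∨ ¬a ∨ ((¬c ∨ ¬c) ∧ (¬¬c ∨ c))
≡ ¬b ∨ ¬a ∨ ((¬c ∨ ¬c) ∧ (c ∨ c))
≡ ¬b ∨ ¬a ∨ (¬c ∧ c) ∨ (¬c ∧ c) ∨ (¬c ∧ c) ∨ (¬c ∧ c)
≡ ¬b ∨ ¬a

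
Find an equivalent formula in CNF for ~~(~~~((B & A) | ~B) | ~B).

~B | ~A

~~(~~~((B & A) | ~B) | ~B)
≡ ~~~((B & A) | ~B) | ~B   [double negation]
≡ ~((B & A) | ~B) | ~B   [double negation]
≡ (~(B & A) & ~~B) | ~B   [De Morgan]
≡ ((~B | ~A) & ~~B) | ~B   [De Morgan]
≡ ((~B | ~A) & B) | ~B   [double negation]
≡ (~B | ~A | ~B) & (B | ~B)   [distribute | over &]
≡ ~B | ~A   [simplify]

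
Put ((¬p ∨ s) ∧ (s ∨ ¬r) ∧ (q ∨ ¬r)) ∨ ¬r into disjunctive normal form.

(s ∧ q) ∨ ¬r

((¬p ∨ s) ∧ (s ∨ ¬r) ∧ (q ∨ ¬r)) ∨ ¬r
≡ (¬p ∧ s ∧ q) ∨ (¬p ∧ s ∧ ¬r) ∨ (¬p ∧ ¬r ∧ q) ∨ (¬p ∧ ¬r ∧ ¬r) ∨ (s ∧ s ∧ q) ∨ (s ∧ s ∧ ¬r) ∨ (s ∧ ¬r ∧ q) ∨ (s ∧ ¬r ∧ ¬r) ∨ ¬r   [distribute ∧ over ∨]
≡ (s ∧ q) ∨ ¬r   [simplify]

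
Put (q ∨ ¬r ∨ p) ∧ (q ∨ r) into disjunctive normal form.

q ∨ (p ∧ r)

(q ∨ ¬r ∨ p) ∧ (q ∨ r)
= (q ∧ q) ∨ (q ∧ r) ∨ (¬r ∧ q) ∨ (¬r ∧ r) ∨ (p ∧ q) ∨ (p ∧ r)
= q ∨ (p ∧ r)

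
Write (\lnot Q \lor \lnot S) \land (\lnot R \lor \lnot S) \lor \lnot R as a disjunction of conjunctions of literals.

\lnot S \lor \lnot R

(\lnot Q \lor \lnot S) \land (\lnot R \lor \lnot S) \lor \lnot R
= \lnot Q \land \lnot R \lor \lnot Q \land \lnot S \lor \lnot S \land \lnot R \lor \lnot S \land \lnot S \lor \lnot R   — distribute \land over \lor
= \lnot S \lor \lnot R   — simplify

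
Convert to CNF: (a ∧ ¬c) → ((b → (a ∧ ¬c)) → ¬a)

¬a ∨ c

(a ∧ ¬c) → ((b → (a ∧ ¬c)) → ¬a)
= ¬(a ∧ ¬c) ∨ ((b → (a ∧ ¬c)) → ¬a)   [eliminate →]
= ¬(a ∧ ¬c) ∨ ¬(b → (a ∧ ¬c)) ∨ ¬a   [eliminate →]
= ¬(a ∧ ¬c) ∨ ¬(¬b ∨ (a ∧ ¬c)) ∨ ¬a   [eliminate →]
= ¬a ∨ ¬¬c ∨ ¬(¬b ∨ (a ∧ ¬c)) ∨ ¬a   [De Morgan]
= ¬a ∨ c ∨ ¬(¬b ∨ (a ∧ ¬c)) ∨ ¬a   [double negation]
= ¬a ∨ c ∨ (¬¬b ∧ ¬(a ∧ ¬c)) ∨ ¬a   [De Morgan]
= ¬a ∨ c ∨ (b ∧ ¬(a ∧ ¬c)) ∨ ¬a   [double negation]
= ¬a ∨ c ∨ (b ∧ (¬a ∨ ¬¬c)) ∨ ¬a   [De Morgan]
= ¬a ∨ c ∨ (b ∧ (¬a ∨ c)) ∨ ¬a   [double negation]
= (¬a ∨ c ∨ b ∨ ¬a) ∧ (¬a ∨ c ∨ ¬a ∨ c ∨ ¬a)   [distribute ∨ over ∧]
= ¬a ∨ c   [simplify]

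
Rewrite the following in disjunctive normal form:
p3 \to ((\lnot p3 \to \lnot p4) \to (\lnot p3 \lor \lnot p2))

p3 \to ((\lnot p3 \to \lnot p4) \to (\lnot p3 \lor \lnot p2))
≡ \lnot p3 \lor ((\lnot p3 \to \lnot p4) \to (\lnot p3 \lor \lnot p2))   [eliminate \to]
≡ \lnot p3 \lor \lnot (\lnot p3 \to \lnot p4) \lor \lnot p3 \lor \lnot p2   [eliminate \to]
≡ \lnot p3 \lor \lnot (\lnot \lnot p3 \lor \lnot p4) \lor \lnot p3 \lor \lnot p2   [eliminate \to]
≡ \lnot p3 \lor (\lnot \lnot \lnot p3 \land \lnot \lnot p4) \lor \lnot p3 \lor \lnot p2   [De Morgan]
≡ \lnot p3 \lor (\lnot p3 \land \lnot \lnot p4) \lor \lnot p3 \lor \lnot p2   [double negation]
≡ \lnot p3 \lor (\lnot p3 \land p4) \lor \lnot p3 \lor \lnot p2   [double negation]
≡ \lnot p3 \lor \lnot p2   [simplify]

\lnot p3 \lor \lnot p2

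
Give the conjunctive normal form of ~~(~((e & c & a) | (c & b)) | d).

(~e | ~c | ~a | d) & (~c | ~b | d)

~~(~((e & c & a) | (c & b)) | d)
≡ ~((e & c & a) | (c & b)) | d
≡ (~(e & c & a) & ~(c & b)) | d
≡ ((~e | ~c | ~a) & ~(c & b)) | d
≡ ((~e | ~c | ~a) & (~c | ~b)) | d
≡ (~e | ~c | ~a | d) & (~c | ~b | d)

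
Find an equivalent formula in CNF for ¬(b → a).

¬(b → a)
⇔ ¬(¬b ∨ a)
⇔ ¬¬b ∧ ¬a
⇔ b ∧ ¬a

b ∧ ¬a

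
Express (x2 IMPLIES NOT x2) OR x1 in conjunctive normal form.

NOT x2 OR x1

(x2 IMPLIES NOT x2) OR x1
⇔ NOT x2 OR NOT x2 OR x1   (eliminate IMPLIES)
⇔ NOT x2 OR x1   (simplify)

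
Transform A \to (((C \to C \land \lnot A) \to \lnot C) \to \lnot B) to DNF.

A \to (((C \to C \land \lnot A) \to \lnot C) \to \lnot B)
⇔ \lnot A \lor (((C \to C \land \lnot A) \to \lnot C) \to \lnot B)   (eliminate \to)
⇔ \lnot A \lor \lnot ((C \to C \land \lnot A) \to \lnot C) \lor \lnot B   (eliminate \to)
⇔ \lnot A \lor \lnot (\lnot (C \to C \land \lnot A) \lor \lnot C) \lor \lnot B   (eliminate \to)
⇔ \lnot A \lor \lnot (\lnot (\lnot C \lor C \land \lnot A) \lor \lnot C) \lor \lnot B   (eliminate \to)
⇔ \lnot A \lor \lnot \lnot (\lnot C \lor C \land \lnot A) \land \lnot \lnot C \lor \lnot B   (De Morgan)
⇔ \lnot A \lor (\lnot C \lor C \land \lnot A) \land \lnot \lnot C \lor \lnot B   (double negation)
⇔ \lnot A \lor (\lnot C \lor C \land \lnot A) \land C \lor \lnot B   (double negation)
⇔ \lnot A \lor \lnot C \land C \lor C \land \lnot A \land C \lor \lnot B   (distribute \land over \lor)
⇔ \lnot A \lor \lnot B   (simplify)

\lnot A \lor \lnot B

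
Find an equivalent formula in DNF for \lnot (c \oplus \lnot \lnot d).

\lnot (c \oplus \lnot \lnot d)
≡ \lnot (c \land \lnot \lnot \lnot d \lor \lnot c \land \lnot \lnot d)   [expand \oplus]
≡ \lnot (c \land \lnot \lnot \lnot d) \land \lnot (\lnot c \land \lnot \lnot d)   [De Morgan]
≡ (\lnot c \lor \lnot \lnot \lnot \lnot d) \land \lnot (\lnot c \land \lnot \lnot d)   [De Morgan]
≡ (\lnot c \lor \lnot \lnot d) \land \lnot (\lnot c \land \lnot \lnot d)   [double negation]
≡ (\lnot c \lor d) \land \lnot (\lnot c \land \lnot \lnot d)   [double negation]
≡ (\lnot c \lor d) \land (\lnot \lnot c \lor \lnot \lnot \lnot d)   [De Morgan]
≡ (\lnot c \lor d) \land (c \lor \lnot \lnot \lnot d)   [double negation]
≡ (\lnot c \lor d) \land (c \lor \lnot d)   [double negation]
≡ \lnot c \land c \lor \lnot c \land \lnot d \lor d \land c \lor d \land \lnot d   [distribute \land over \lor]
≡ \lnot c \land \lnot d \lor d \land c   [simplify]

\lnot c \land \lnot d \lor d \land c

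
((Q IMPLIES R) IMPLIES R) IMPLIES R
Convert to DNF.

(NOT Q AND NOT R) OR R

((Q IMPLIES R) IMPLIES R) IMPLIES R
⇔ NOT ((Q IMPLIES R) IMPLIES R) OR R   [eliminate IMPLIES]
⇔ NOT (NOT (Q IMPLIES R) OR R) OR R   [eliminate IMPLIES]
⇔ NOT (NOT (NOT Q OR R) OR R) OR R   [eliminate IMPLIES]
⇔ (NOT NOT (NOT Q OR R) AND NOT R) OR R   [De Morgan]
⇔ ((NOT Q OR R) AND NOT R) OR R   [double negation]
⇔ (NOT Q AND NOT R) OR (R AND NOT R) OR R   [distribute AND over OR]
⇔ (NOT Q AND NOT R) OR R   [simplify]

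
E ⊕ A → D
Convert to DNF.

E ⊕ A → D
≡ ¬(E ⊕ A) ∨ D   [eliminate →]
≡ ¬(E ∧ ¬A ∨ ¬E ∧ A) ∨ D   [expand ⊕]
≡ ¬(E ∧ ¬A) ∧ ¬(¬E ∧ A) ∨ D   [De Morgan]
≡ (¬E ∨ ¬¬A) ∧ ¬(¬E ∧ A) ∨ D   [De Morgan]
≡ (¬E ∨ A) ∧ ¬(¬E ∧ A) ∨ D   [double negation]
≡ (¬E ∨ A) ∧ (¬¬E ∨ ¬A) ∨ D   [De Morgan]
≡ (¬E ∨ A) ∧ (E ∨ ¬A) ∨ D   [double negation]
≡ ¬E ∧ E ∨ ¬E ∧ ¬A ∨ A ∧ E ∨ A ∧ ¬A ∨ D   [distribute ∧ over ∨]
≡ ¬E ∧ ¬A ∨ A ∧ E ∨ D   [simplify]

¬E ∧ ¬A ∨ A ∧ E ∨ D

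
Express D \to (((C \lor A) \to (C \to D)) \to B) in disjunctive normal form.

\lnot D \lor B

D \to (((C \lor A) \to (C \to D)) \to B)
⇔ \lnot D \lor (((C \lor A) \to (C \to D)) \to B)   — eliminate \to
⇔ \lnot D \lor \lnot ((C \lor A) \to (C \to D)) \lor B   — eliminate \to
⇔ \lnot D \lor \lnot (\lnot (C \lor A) \lor (C \to D)) \lor B   — eliminate \to
⇔ \lnot D \lor \lnot (\lnot (C \lor A) \lor \lnot C \lor D) \lor B   — eliminate \to
⇔ \lnot D \lor (\lnot \lnot (C \lor A) \land \lnot \lnot C \land \lnot D) \lor B   — De Morgan
⇔ \lnot D \lor ((C \lor A) \land \lnot \lnot C \land \lnot D) \lor B   — double negation
⇔ \lnot D \lor ((C \lor A) \land C \land \lnot D) \lor B   — double negation
⇔ \lnot D \lor (C \land C \land \lnot D) \lor (A \land C \land \lnot D) \lor B   — distribute \land over \lor
⇔ \lnot D \lor B   — simplify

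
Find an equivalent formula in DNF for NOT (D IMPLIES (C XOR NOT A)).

(D AND NOT C AND A) OR (D AND NOT A AND C)

NOT (D IMPLIES (C XOR NOT A))
≡ NOT (NOT D OR (C XOR NOT A))
≡ NOT (NOT D OR (C AND NOT NOT A) OR (NOT C AND NOT A))
≡ NOT NOT D AND NOT (C AND NOT NOT A) AND NOT (NOT C AND NOT A)
≡ D AND NOT (C AND NOT NOT A) AND NOT (NOT C AND NOT A)
≡ D AND (NOT C OR NOT NOT NOT A) AND NOT (NOT C AND NOT A)
≡ D AND (NOT C OR NOT A) AND NOT (NOT C AND NOT A)
≡ D AND (NOT C OR NOT A) AND (NOT NOT C OR NOT NOT A)
≡ D AND (NOT C OR NOT A) AND (C OR NOT NOT A)
≡ D AND (NOT C OR NOT A) AND (C OR A)
≡ (D AND NOT C AND C) OR (D AND NOT C AND A) OR (D AND NOT A AND C) OR (D AND NOT A AND A)
≡ (D AND NOT C AND A) OR (D AND NOT A AND C)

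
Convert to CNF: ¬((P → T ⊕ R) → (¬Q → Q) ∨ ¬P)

¬((P → T ⊕ R) → (¬Q → Q) ∨ ¬P)
≡ ¬(¬(P → T ⊕ R) ∨ (¬Q → Q) ∨ ¬P)   [eliminate →]
≡ ¬(¬(¬P ∨ (T ⊕ R)) ∨ (¬Q → Q) ∨ ¬P)   [eliminate →]
≡ ¬(¬(¬P ∨ (T ∨ R) ∧ ¬(T ∧ R)) ∨ (¬Q → Q) ∨ ¬P)   [expand ⊕]
≡ ¬(¬(¬P ∨ (T ∨ R) ∧ ¬(T ∧ R)) ∨ ¬¬Q ∨ Q ∨ ¬P)   [eliminate →]
≡ ¬¬(¬P ∨ (T ∨ R) ∧ ¬(T ∧ R)) ∧ ¬¬¬Q ∧ ¬Q ∧ ¬¬P   [De Morgan]
≡ (¬P ∨ (T ∨ R) ∧ ¬(T ∧ R)) ∧ ¬¬¬Q ∧ ¬Q ∧ ¬¬P   [double negation]
≡ (¬P ∨ (T ∨ R) ∧ (¬T ∨ ¬R)) ∧ ¬¬¬Q ∧ ¬Q ∧ ¬¬P   [De Morgan]
≡ (¬P ∨ (T ∨ R) ∧ (¬T ∨ ¬R)) ∧ ¬Q ∧ ¬Q ∧ ¬¬P   [double negation]
≡ (¬P ∨ (T ∨ R) ∧ (¬T ∨ ¬R)) ∧ ¬Q ∧ ¬Q ∧ P   [double negation]
≡ (¬P ∨ T ∨ R) ∧ (¬P ∨ ¬T ∨ ¬R) ∧ ¬Q ∧ ¬Q ∧ P   [distribute ∨ over ∧]
≡ (¬P ∨ T ∨ R) ∧ (¬P ∨ ¬T ∨ ¬R) ∧ ¬Q ∧ P   [simplify]

(¬P ∨ T ∨ R) ∧ (¬P ∨ ¬T ∨ ¬R) ∧ ¬Q ∧ P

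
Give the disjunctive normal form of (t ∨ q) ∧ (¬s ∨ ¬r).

(t ∨ q) ∧ (¬s ∨ ¬r)
≡ t ∧ ¬s ∨ t ∧ ¬r ∨ q ∧ ¬s ∨ q ∧ ¬r   [distribute ∧ over ∨]

t ∧ ¬s ∨ t ∧ ¬r ∨ q ∧ ¬s ∨ q ∧ ¬r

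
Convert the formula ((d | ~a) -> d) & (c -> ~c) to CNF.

(a | d) & ~c

((d | ~a) -> d) & (c -> ~c)
≡ (~(d | ~a) | d) & (c -> ~c)   [eliminate ->]
≡ (~(d | ~a) | d) & (~c | ~c)   [eliminate ->]
≡ ((~d & ~~a) | d) & (~c | ~c)   [De Morgan]
≡ ((~d & a) | d) & (~c | ~c)   [double negation]
≡ (~d | d) & (a | d) & (~c | ~c)   [distribute | over &]
≡ (a | d) & ~c   [simplify]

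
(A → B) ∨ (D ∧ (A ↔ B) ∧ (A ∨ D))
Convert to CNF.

(A → B) ∨ (D ∧ (A ↔ B) ∧ (A ∨ D))
⇔ ¬A ∨ B ∨ (D ∧ (A ↔ B) ∧ (A ∨ D))   (eliminate →)
⇔ ¬A ∨ B ∨ (D ∧ (A → B) ∧ (B → A) ∧ (A ∨ D))   (eliminate ↔)
⇔ ¬A ∨ B ∨ (D ∧ (¬A ∨ B) ∧ (B → A) ∧ (A ∨ D))   (eliminate →)
⇔ ¬A ∨ B ∨ (D ∧ (¬A ∨ B) ∧ (¬B ∨ A) ∧ (A ∨ D))   (eliminate →)
⇔ (¬A ∨ B ∨ D) ∧ (¬A ∨ B ∨ ¬A ∨ B) ∧ (¬A ∨ B ∨ ¬B ∨ A) ∧ (¬A ∨ B ∨ A ∨ D)   (distribute ∨ over ∧)
⇔ ¬A ∨ B   (simplify)

¬A ∨ B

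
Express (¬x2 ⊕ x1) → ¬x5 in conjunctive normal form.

(x2 ∨ x1 ∨ ¬x5) ∧ (¬x1 ∨ ¬x2 ∨ ¬x5)

(¬x2 ⊕ x1) → ¬x5
≡ ¬(¬x2 ⊕ x1) ∨ ¬x5   (eliminate →)
≡ ¬((¬x2 ∨ x1) ∧ ¬(¬x2 ∧ x1)) ∨ ¬x5   (expand ⊕)
≡ ¬(¬x2 ∨ x1) ∨ ¬¬(¬x2 ∧ x1) ∨ ¬x5   (De Morgan)
≡ (¬¬x2 ∧ ¬x1) ∨ ¬¬(¬x2 ∧ x1) ∨ ¬x5   (De Morgan)
≡ (x2 ∧ ¬x1) ∨ ¬¬(¬x2 ∧ x1) ∨ ¬x5   (double negation)
≡ (x2 ∧ ¬x1) ∨ (¬x2 ∧ x1) ∨ ¬x5   (double negation)
≡ (x2 ∨ ¬x2 ∨ ¬x5) ∧ (x2 ∨ x1 ∨ ¬x5) ∧ (¬x1 ∨ ¬x2 ∨ ¬x5) ∧ (¬x1 ∨ x1 ∨ ¬x5)   (distribute ∨ over ∧)
≡ (x2 ∨ x1 ∨ ¬x5) ∧ (¬x1 ∨ ¬x2 ∨ ¬x5)   (simplify)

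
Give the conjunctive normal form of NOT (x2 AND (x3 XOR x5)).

(NOT x2 OR NOT x3 OR x5) AND (NOT x2 OR NOT x5 OR x3)

NOT (x2 AND (x3 XOR x5))
= NOT (x2 AND (x3 OR x5) AND NOT (x3 AND x5))   [expand XOR]
= NOT x2 OR NOT (x3 OR x5) OR NOT NOT (x3 AND x5)   [De Morgan]
= NOT x2 OR (NOT x3 AND NOT x5) OR NOT NOT (x3 AND x5)   [De Morgan]
= NOT x2 OR (NOT x3 AND NOT x5) OR (x3 AND x5)   [double negation]
= (NOT x2 OR NOT x3 OR x3) AND (NOT x2 OR NOT x3 OR x5) AND (NOT x2 OR NOT x5 OR x3) AND (NOT x2 OR NOT x5 OR x5)   [distribute OR over AND]
= (NOT x2 OR NOT x3 OR x5) AND (NOT x2 OR NOT x5 OR x3)   [simplify]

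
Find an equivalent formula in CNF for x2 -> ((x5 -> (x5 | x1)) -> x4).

(~x2 | x5 | x4) & (~x2 | ~x5 | x4) & (~x2 | ~x1 | x4)

x2 -> ((x5 -> (x5 | x1)) -> x4)
≡ ~x2 | ((x5 -> (x5 | x1)) -> x4)   [eliminate ->]
≡ ~x2 | ~(x5 -> (x5 | x1)) | x4   [eliminate ->]
≡ ~x2 | ~(~x5 | x5 | x1) | x4   [eliminate ->]
≡ ~x2 | (~~x5 & ~x5 & ~x1) | x4   [De Morgan]
≡ ~x2 | (x5 & ~x5 & ~x1) | x4   [double negation]
≡ (~x2 | x5 | x4) & (~x2 | ~x5 | x4) & (~x2 | ~x1 | x4)   [distribute | over &]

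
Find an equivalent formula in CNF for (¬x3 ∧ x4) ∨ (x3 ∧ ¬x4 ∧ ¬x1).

(¬x3 ∧ x4) ∨ (x3 ∧ ¬x4 ∧ ¬x1)
= (¬x3 ∨ x3) ∧ (¬x3 ∨ ¬x4) ∧ (¬x3 ∨ ¬x1) ∧ (x4 ∨ x3) ∧ (x4 ∨ ¬x4) ∧ (x4 ∨ ¬x1)   — distribute ∨ over ∧
= (¬x3 ∨ ¬x4) ∧ (¬x3 ∨ ¬x1) ∧ (x4 ∨ x3) ∧ (x4 ∨ ¬x1)   — simplify

(¬x3 ∨ ¬x4) ∧ (¬x3 ∨ ¬x1) ∧ (x4 ∨ x3) ∧ (x4 ∨ ¬x1)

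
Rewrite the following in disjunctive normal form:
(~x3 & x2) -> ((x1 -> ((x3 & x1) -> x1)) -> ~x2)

(~x3 & x2) -> ((x1 -> ((x3 & x1) -> x1)) -> ~x2)
≡ ~(~x3 & x2) | ((x1 -> ((x3 & x1) -> x1)) -> ~x2)   — eliminate ->
≡ ~(~x3 & x2) | ~(x1 -> ((x3 & x1) -> x1)) | ~x2   — eliminate ->
≡ ~(~x3 & x2) | ~(~x1 | ((x3 & x1) -> x1)) | ~x2   — eliminate ->
≡ ~(~x3 & x2) | ~(~x1 | ~(x3 & x1) | x1) | ~x2   — eliminate ->
≡ ~~x3 | ~x2 | ~(~x1 | ~(x3 & x1) | x1) | ~x2   — De Morgan
≡ x3 | ~x2 | ~(~x1 | ~(x3 & x1) | x1) | ~x2   — double negation
≡ x3 | ~x2 | (~~x1 & ~~(x3 & x1) & ~x1) | ~x2   — De Morgan
≡ x3 | ~x2 | (x1 & ~~(x3 & x1) & ~x1) | ~x2   — double negation
≡ x3 | ~x2 | (x1 & x3 & x1 & ~x1) | ~x2   — double negation
≡ x3 | ~x2   — simplify

x3 | ~x2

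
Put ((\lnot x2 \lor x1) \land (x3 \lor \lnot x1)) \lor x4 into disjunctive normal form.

((\lnot x2 \lor x1) \land (x3 \lor \lnot x1)) \lor x4
≡ (\lnot x2 \land x3) \lor (\lnot x2 \land \lnot x1) \lor (x1 \land x3) \lor (x1 \land \lnot x1) \lor x4   (distribute \land over \lor)
≡ (\lnot x2 \land x3) \lor (\lnot x2 \land \lnot x1) \lor (x1 \land x3) \lor x4   (simplify)

(\lnot x2 \land x3) \lor (\lnot x2 \land \lnot x1) \lor (x1 \land x3) \lor x4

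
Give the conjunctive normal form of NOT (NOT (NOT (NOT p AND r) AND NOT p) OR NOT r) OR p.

(p OR NOT r) AND (r OR p)

NOT (NOT (NOT (NOT p AND r) AND NOT p) OR NOT r) OR p
⇔ (NOT NOT (NOT (NOT p AND r) AND NOT p) AND NOT NOT r) OR p   [De Morgan]
⇔ (NOT (NOT p AND r) AND NOT p AND NOT NOT r) OR p   [double negation]
⇔ ((NOT NOT p OR NOT r) AND NOT p AND NOT NOT r) OR p   [De Morgan]
⇔ ((p OR NOT r) AND NOT p AND NOT NOT r) OR p   [double negation]
⇔ ((p OR NOT r) AND NOT p AND r) OR p   [double negation]
⇔ (p OR NOT r OR p) AND (NOT p OR p) AND (r OR p)   [distribute OR over AND]
⇔ (p OR NOT r) AND (r OR p)   [simplify]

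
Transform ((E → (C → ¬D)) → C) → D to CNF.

((E → (C → ¬D)) → C) → D
⇔ ¬((E → (C → ¬D)) → C) ∨ D   [eliminate →]
⇔ ¬(¬(E → (C → ¬D)) ∨ C) ∨ D   [eliminate →]
⇔ ¬(¬(¬E ∨ (C → ¬D)) ∨ C) ∨ D   [eliminate →]
⇔ ¬(¬(¬E ∨ ¬C ∨ ¬D) ∨ C) ∨ D   [eliminate →]
⇔ (¬¬(¬E ∨ ¬C ∨ ¬D) ∧ ¬C) ∨ D   [De Morgan]
⇔ ((¬E ∨ ¬C ∨ ¬D) ∧ ¬C) ∨ D   [double negation]
⇔ (¬E ∨ ¬C ∨ ¬D ∨ D) ∧ (¬C ∨ D)   [distribute ∨ over ∧]
⇔ ¬C ∨ D   [simplify]

¬C ∨ D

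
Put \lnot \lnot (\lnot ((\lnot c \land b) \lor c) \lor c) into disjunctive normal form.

(\lnot b \land \lnot c) \lor c

\lnot \lnot (\lnot ((\lnot c \land b) \lor c) \lor c)
≡ \lnot ((\lnot c \land b) \lor c) \lor c   [double negation]
≡ (\lnot (\lnot c \land b) \land \lnot c) \lor c   [De Morgan]
≡ ((\lnot \lnot c \lor \lnot b) \land \lnot c) \lor c   [De Morgan]
≡ ((c \lor \lnot b) \land \lnot c) \lor c   [double negation]
≡ (c \land \lnot c) \lor (\lnot b \land \lnot c) \lor c   [distribute \land over \lor]
≡ (\lnot b \land \lnot c) \lor c   [simplify]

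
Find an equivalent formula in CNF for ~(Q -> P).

~(Q -> P)
≡ ~(~Q | P)   [eliminate ->]
≡ ~~Q & ~P   [De Morgan]
≡ Q & ~P   [double negation]

Q & ~P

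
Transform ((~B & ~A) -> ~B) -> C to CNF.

((~B & ~A) -> ~B) -> C
⇔ ~((~B & ~A) -> ~B) | C   [eliminate ->]
⇔ ~(~(~B & ~A) | ~B) | C   [eliminate ->]
⇔ (~~(~B & ~A) & ~~B) | C   [De Morgan]
⇔ (~B & ~A & ~~B) | C   [double negation]
⇔ (~B & ~A & B) | C   [double negation]
⇔ (~B | C) & (~A | C) & (B | C)   [distribute | over &]

(~B | C) & (~A | C) & (B | C)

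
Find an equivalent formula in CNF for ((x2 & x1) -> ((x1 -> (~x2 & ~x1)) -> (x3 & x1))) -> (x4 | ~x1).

~x1 | x4

((x2 & x1) -> ((x1 -> (~x2 & ~x1)) -> (x3 & x1))) -> (x4 | ~x1)
= ~((x2 & x1) -> ((x1 -> (~x2 & ~x1)) -> (x3 & x1))) | x4 | ~x1   [eliminate ->]
= ~(~(x2 & x1) | ((x1 -> (~x2 & ~x1)) -> (x3 & x1))) | x4 | ~x1   [eliminate ->]
= ~(~(x2 & x1) | ~(x1 -> (~x2 & ~x1)) | (x3 & x1)) | x4 | ~x1   [eliminate ->]
= ~(~(x2 & x1) | ~(~x1 | (~x2 & ~x1)) | (x3 & x1)) | x4 | ~x1   [eliminate ->]
= (~~(x2 & x1) & ~~(~x1 | (~x2 & ~x1)) & ~(x3 & x1)) | x4 | ~x1   [De Morgan]
= (x2 & x1 & ~~(~x1 | (~x2 & ~x1)) & ~(x3 & x1)) | x4 | ~x1   [double negation]
= (x2 & x1 & (~x1 | (~x2 & ~x1)) & ~(x3 & x1)) | x4 | ~x1   [double negation]
= (x2 & x1 & (~x1 | (~x2 & ~x1)) & (~x3 | ~x1)) | x4 | ~x1   [De Morgan]
= (x2 | x4 | ~x1) & (x1 | x4 | ~x1) & (~x1 | ~x2 | x4 | ~x1) & (~x1 | ~x1 | x4 | ~x1) & (~x3 | ~x1 | x4 | ~x1)   [distribute | over &]
= ~x1 | x4   [simplify]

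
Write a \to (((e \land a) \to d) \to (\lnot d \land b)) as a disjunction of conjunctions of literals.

a \to (((e \land a) \to d) \to (\lnot d \land b))
≡ \lnot a \lor (((e \land a) \to d) \to (\lnot d \land b))
≡ \lnot a \lor \lnot ((e \land a) \to d) \lor (\lnot d \land b)
≡ \lnot a \lor \lnot (\lnot (e \land a) \lor d) \lor (\lnot d \land b)
≡ \lnot a \lor (\lnot \lnot (e \land a) \land \lnot d) \lor (\lnot d \land b)
≡ \lnot a \lor (e \land a \land \lnot d) \lor (\lnot d \land b)

\lnot a \lor (e \land a \land \lnot d) \lor (\lnot d \land b)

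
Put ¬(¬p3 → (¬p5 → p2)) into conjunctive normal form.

¬(¬p3 → (¬p5 → p2))
= ¬(¬¬p3 ∨ (¬p5 → p2))   [eliminate →]
= ¬(¬¬p3 ∨ ¬¬p5 ∨ p2)   [eliminate →]
= ¬¬¬p3 ∧ ¬¬¬p5 ∧ ¬p2   [De Morgan]
= ¬p3 ∧ ¬¬¬p5 ∧ ¬p2   [double negation]
= ¬p3 ∧ ¬p5 ∧ ¬p2   [double negation]

¬p3 ∧ ¬p5 ∧ ¬p2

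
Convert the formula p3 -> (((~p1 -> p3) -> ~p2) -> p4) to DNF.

p3 -> (((~p1 -> p3) -> ~p2) -> p4)
≡ ~p3 | (((~p1 -> p3) -> ~p2) -> p4)   [eliminate ->]
≡ ~p3 | ~((~p1 -> p3) -> ~p2) | p4   [eliminate ->]
≡ ~p3 | ~(~(~p1 -> p3) | ~p2) | p4   [eliminate ->]
≡ ~p3 | ~(~(~~p1 | p3) | ~p2) | p4   [eliminate ->]
≡ ~p3 | (~~(~~p1 | p3) & ~~p2) | p4   [De Morgan]
≡ ~p3 | ((~~p1 | p3) & ~~p2) | p4   [double negation]
≡ ~p3 | ((p1 | p3) & ~~p2) | p4   [double negation]
≡ ~p3 | ((p1 | p3) & p2) | p4   [double negation]
≡ ~p3 | (p1 & p2) | (p3 & p2) | p4   [distribute & over |]

~p3 | (p1 & p2) | (p3 & p2) | p4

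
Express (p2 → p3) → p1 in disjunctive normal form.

(p2 ∧ ¬p3) ∨ p1

(p2 → p3) → p1
≡ ¬(p2 → p3) ∨ p1   [eliminate →]
≡ ¬(¬p2 ∨ p3) ∨ p1   [eliminate →]
≡ (¬¬p2 ∧ ¬p3) ∨ p1   [De Morgan]
≡ (p2 ∧ ¬p3) ∨ p1   [double negation]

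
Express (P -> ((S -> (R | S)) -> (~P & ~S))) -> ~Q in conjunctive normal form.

(P -> ((S -> (R | S)) -> (~P & ~S))) -> ~Q
= ~(P -> ((S -> (R | S)) -> (~P & ~S))) | ~Q   [eliminate ->]
= ~(~P | ((S -> (R | S)) -> (~P & ~S))) | ~Q   [eliminate ->]
= ~(~P | ~(S -> (R | S)) | (~P & ~S)) | ~Q   [eliminate ->]
= ~(~P | ~(~S | R | S) | (~P & ~S)) | ~Q   [eliminate ->]
= (~~P & ~~(~S | R | S) & ~(~P & ~S)) | ~Q   [De Morgan]
= (P & ~~(~S | R | S) & ~(~P & ~S)) | ~Q   [double negation]
= (P & (~S | R | S) & ~(~P & ~S)) | ~Q   [double negation]
= (P & (~S | R | S) & (~~P | ~~S)) | ~Q   [De Morgan]
= (P & (~S | R | S) & (P | ~~S)) | ~Q   [double negation]
= (P & (~S | R | S) & (P | S)) | ~Q   [double negation]
= (P | ~Q) & (~S | R | S | ~Q) & (P | S | ~Q)   [distribute | over &]
= P | ~Q   [simplify]

P | ~Q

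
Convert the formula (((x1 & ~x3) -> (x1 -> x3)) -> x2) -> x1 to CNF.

~x2 | x1

(((x1 & ~x3) -> (x1 -> x3)) -> x2) -> x1
≡ ~(((x1 & ~x3) -> (x1 -> x3)) -> x2) | x1   — eliminate ->
≡ ~(~((x1 & ~x3) -> (x1 -> x3)) | x2) | x1   — eliminate ->
≡ ~(~(~(x1 & ~x3) | (x1 -> x3)) | x2) | x1   — eliminate ->
≡ ~(~(~(x1 & ~x3) | ~x1 | x3) | x2) | x1   — eliminate ->
≡ (~~(~(x1 & ~x3) | ~x1 | x3) & ~x2) | x1   — De Morgan
≡ ((~(x1 & ~x3) | ~x1 | x3) & ~x2) | x1   — double negation
≡ ((~x1 | ~~x3 | ~x1 | x3) & ~x2) | x1   — De Morgan
≡ ((~x1 | x3 | ~x1 | x3) & ~x2) | x1   — double negation
≡ (~x1 | x3 | ~x1 | x3 | x1) & (~x2 | x1)   — distribute | over &
≡ ~x2 | x1   — simplify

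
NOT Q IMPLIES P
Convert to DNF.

Q OR P

NOT Q IMPLIES P
≡ NOT NOT Q OR P   — eliminate IMPLIES
≡ Q OR P   — double negation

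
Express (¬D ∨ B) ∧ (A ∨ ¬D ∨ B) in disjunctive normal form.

(¬D ∨ B) ∧ (A ∨ ¬D ∨ B)
≡ (¬D ∧ A) ∨ (¬D ∧ ¬D) ∨ (¬D ∧ B) ∨ (B ∧ A) ∨ (B ∧ ¬D) ∨ (B ∧ B)   — distribute ∧ over ∨
≡ ¬D ∨ B   — simplify

¬D ∨ B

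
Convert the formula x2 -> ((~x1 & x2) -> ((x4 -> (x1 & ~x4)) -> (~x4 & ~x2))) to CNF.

~x2 | x1 | x4

x2 -> ((~x1 & x2) -> ((x4 -> (x1 & ~x4)) -> (~x4 & ~x2)))
⇔ ~x2 | ((~x1 & x2) -> ((x4 -> (x1 & ~x4)) -> (~x4 & ~x2)))   [eliminate ->]
⇔ ~x2 | ~(~x1 & x2) | ((x4 -> (x1 & ~x4)) -> (~x4 & ~x2))   [eliminate ->]
⇔ ~x2 | ~(~x1 & x2) | ~(x4 -> (x1 & ~x4)) | (~x4 & ~x2)   [eliminate ->]
⇔ ~x2 | ~(~x1 & x2) | ~(~x4 | (x1 & ~x4)) | (~x4 & ~x2)   [eliminate ->]
⇔ ~x2 | ~~x1 | ~x2 | ~(~x4 | (x1 & ~x4)) | (~x4 & ~x2)   [De Morgan]
⇔ ~x2 | x1 | ~x2 | ~(~x4 | (x1 & ~x4)) | (~x4 & ~x2)   [double negation]
⇔ ~x2 | x1 | ~x2 | (~~x4 & ~(x1 & ~x4)) | (~x4 & ~x2)   [De Morgan]
⇔ ~x2 | x1 | ~x2 | (x4 & ~(x1 & ~x4)) | (~x4 & ~x2)   [double negation]
⇔ ~x2 | x1 | ~x2 | (x4 & (~x1 | ~~x4)) | (~x4 & ~x2)   [De Morgan]
⇔ ~x2 | x1 | ~x2 | (x4 & (~x1 | x4)) | (~x4 & ~x2)   [double negation]
⇔ (~x2 | x1 | ~x2 | x4 | ~x4) & (~x2 | x1 | ~x2 | x4 | ~x2) & (~x2 | x1 | ~x2 | ~x1 | x4 | ~x4) & (~x2 | x1 | ~x2 | ~x1 | x4 | ~x2)   [distribute | over &]
⇔ ~x2 | x1 | x4   [simplify]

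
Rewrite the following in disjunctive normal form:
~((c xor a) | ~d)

(~c & ~a & d) | (a & c & d)

~((c xor a) | ~d)
= ~((c & ~a) | (~c & a) | ~d)   (expand xor)
= ~(c & ~a) & ~(~c & a) & ~~d   (De Morgan)
= (~c | ~~a) & ~(~c & a) & ~~d   (De Morgan)
= (~c | a) & ~(~c & a) & ~~d   (double negation)
= (~c | a) & (~~c | ~a) & ~~d   (De Morgan)
= (~c | a) & (c | ~a) & ~~d   (double negation)
= (~c | a) & (c | ~a) & d   (double negation)
= (~c & c & d) | (~c & ~a & d) | (a & c & d) | (a & ~a & d)   (distribute & over |)
= (~c & ~a & d) | (a & c & d)   (simplify)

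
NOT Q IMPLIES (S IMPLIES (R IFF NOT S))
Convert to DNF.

Q OR NOT S OR (NOT R AND S)

NOT Q IMPLIES (S IMPLIES (R IFF NOT S))
≡ NOT NOT Q OR (S IMPLIES (R IFF NOT S))   — eliminate IMPLIES
≡ NOT NOT Q OR NOT S OR (R IFF NOT S)   — eliminate IMPLIES
≡ NOT NOT Q OR NOT S OR ((R IMPLIES NOT S) AND (NOT S IMPLIES R))   — eliminate IFF
≡ NOT NOT Q OR NOT S OR ((NOT R OR NOT S) AND (NOT S IMPLIES R))   — eliminate IMPLIES
≡ NOT NOT Q OR NOT S OR ((NOT R OR NOT S) AND (NOT NOT S OR R))   — eliminate IMPLIES
≡ Q OR NOT S OR ((NOT R OR NOT S) AND (NOT NOT S OR R))   — double negation
≡ Q OR NOT S OR ((NOT R OR NOT S) AND (S OR R))   — double negation
≡ Q OR NOT S OR (NOT R AND S) OR (NOT R AND R) OR (NOT S AND S) OR (NOT S AND R)   — distribute AND over OR
≡ Q OR NOT S OR (NOT R AND S)   — simplify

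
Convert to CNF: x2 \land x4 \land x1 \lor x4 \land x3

(x2 \lor x3) \land x4 \land (x1 \lor x3)

x2 \land x4 \land x1 \lor x4 \land x3
≡ (x2 \lor x4) \land (x2 \lor x3) \land (x4 \lor x4) \land (x4 \lor x3) \land (x1 \lor x4) \land (x1 \lor x3)   [distribute \lor over \land]
≡ (x2 \lor x3) \land x4 \land (x1 \lor x3)   [simplify]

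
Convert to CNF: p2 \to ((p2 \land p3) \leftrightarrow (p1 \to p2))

p2 \to ((p2 \land p3) \leftrightarrow (p1 \to p2))
⇔ \lnot p2 \lor ((p2 \land p3) \leftrightarrow (p1 \to p2))   (eliminate \to)
⇔ \lnot p2 \lor (((p2 \land p3) \to (p1 \to p2)) \land ((p1 \to p2) \to (p2 \land p3)))   (eliminate \leftrightarrow)
⇔ \lnot p2 \lor ((\lnot (p2 \land p3) \lor (p1 \to p2)) \land ((p1 \to p2) \to (p2 \land p3)))   (eliminate \to)
⇔ \lnot p2 \lor ((\lnot (p2 \land p3) \lor \lnot p1 \lor p2) \land ((p1 \to p2) \to (p2 \land p3)))   (eliminate \to)
⇔ \lnot p2 \lor ((\lnot (p2 \land p3) \lor \lnot p1 \lor p2) \land (\lnot (p1 \to p2) \lor (p2 \land p3)))   (eliminate \to)
⇔ \lnot p2 \lor ((\lnot (p2 \land p3) \lor \lnot p1 \lor p2) \land (\lnot (\lnot p1 \lor p2) \lor (p2 \land p3)))   (eliminate \to)
⇔ \lnot p2 \lor ((\lnot p2 \lor \lnot p3 \lor \lnot p1 \lor p2) \land (\lnot (\lnot p1 \lor p2) \lor (p2 \land p3)))   (De Morgan)
⇔ \lnot p2 \lor ((\lnot p2 \lor \lnot p3 \lor \lnot p1 \lor p2) \land ((\lnot \lnot p1 \land \lnot p2) \lor (p2 \land p3)))   (De Morgan)
⇔ \lnot p2 \lor ((\lnot p2 \lor \lnot p3 \lor \lnot p1 \lor p2) \land ((p1 \land \lnot p2) \lor (p2 \land p3)))   (double negation)
⇔ (\lnot p2 \lor \lnot p2 \lor \lnot p3 \lor \lnot p1 \lor p2) \land (\lnot p2 \lor p1 \lor p2) \land (\lnot p2 \lor p1 \lor p3) \land (\lnot p2 \lor \lnot p2 \lor p2) \land (\lnot p2 \lor \lnot p2 \lor p3)   (distribute \lor over \land)
⇔ \lnot p2 \lor p3   (simplify)

\lnot p2 \lor p3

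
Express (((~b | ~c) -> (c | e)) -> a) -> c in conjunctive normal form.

(c | e) & (~a | c)

(((~b | ~c) -> (c | e)) -> a) -> c
≡ ~(((~b | ~c) -> (c | e)) -> a) | c   [eliminate ->]
≡ ~(~((~b | ~c) -> (c | e)) | a) | c   [eliminate ->]
≡ ~(~(~(~b | ~c) | c | e) | a) | c   [eliminate ->]
≡ (~~(~(~b | ~c) | c | e) & ~a) | c   [De Morgan]
≡ ((~(~b | ~c) | c | e) & ~a) | c   [double negation]
≡ (((~~b & ~~c) | c | e) & ~a) | c   [De Morgan]
≡ (((b & ~~c) | c | e) & ~a) | c   [double negation]
≡ (((b & c) | c | e) & ~a) | c   [double negation]
≡ (b | c | e | c) & (c | c | e | c) & (~a | c)   [distribute | over &]
≡ (c | e) & (~a | c)   [simplify]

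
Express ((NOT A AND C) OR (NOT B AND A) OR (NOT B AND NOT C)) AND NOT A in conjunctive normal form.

((NOT A AND C) OR (NOT B AND A) OR (NOT B AND NOT C)) AND NOT A
≡ (NOT A OR NOT B OR NOT B) AND (NOT A OR NOT B OR NOT C) AND (NOT A OR A OR NOT B) AND (NOT A OR A OR NOT C) AND (C OR NOT B OR NOT B) AND (C OR NOT B OR NOT C) AND (C OR A OR NOT B) AND (C OR A OR NOT C) AND NOT A
≡ (C OR NOT B) AND NOT A

(C OR NOT B) AND NOT A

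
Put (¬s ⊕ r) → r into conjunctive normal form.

s ∨ r

(¬s ⊕ r) → r
≡ ¬(¬s ⊕ r) ∨ r   (eliminate →)
≡ ¬((¬s ∨ r) ∧ ¬(¬s ∧ r)) ∨ r   (expand ⊕)
≡ ¬(¬s ∨ r) ∨ ¬¬(¬s ∧ r) ∨ r   (De Morgan)
≡ (¬¬s ∧ ¬r) ∨ ¬¬(¬s ∧ r) ∨ r   (De Morgan)
≡ (s ∧ ¬r) ∨ ¬¬(¬s ∧ r) ∨ r   (double negation)
≡ (s ∧ ¬r) ∨ (¬s ∧ r) ∨ r   (double negation)
≡ (s ∨ ¬s ∨ r) ∧ (s ∨ r ∨ r) ∧ (¬r ∨ ¬s ∨ r) ∧ (¬r ∨ r ∨ r)   (distribute ∨ over ∧)
≡ s ∨ r   (simplify)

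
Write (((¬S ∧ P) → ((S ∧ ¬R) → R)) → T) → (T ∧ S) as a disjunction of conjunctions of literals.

(((¬S ∧ P) → ((S ∧ ¬R) → R)) → T) → (T ∧ S)
≡ ¬(((¬S ∧ P) → ((S ∧ ¬R) → R)) → T) ∨ (T ∧ S)   [eliminate →]
≡ ¬(¬((¬S ∧ P) → ((S ∧ ¬R) → R)) ∨ T) ∨ (T ∧ S)   [eliminate →]
≡ ¬(¬(¬(¬S ∧ P) ∨ ((S ∧ ¬R) → R)) ∨ T) ∨ (T ∧ S)   [eliminate →]
≡ ¬(¬(¬(¬S ∧ P) ∨ ¬(S ∧ ¬R) ∨ R) ∨ T) ∨ (T ∧ S)   [eliminate →]
≡ (¬¬(¬(¬S ∧ P) ∨ ¬(S ∧ ¬R) ∨ R) ∧ ¬T) ∨ (T ∧ S)   [De Morgan]
≡ ((¬(¬S ∧ P) ∨ ¬(S ∧ ¬R) ∨ R) ∧ ¬T) ∨ (T ∧ S)   [double negation]
≡ ((¬¬S ∨ ¬P ∨ ¬(S ∧ ¬R) ∨ R) ∧ ¬T) ∨ (T ∧ S)   [De Morgan]
≡ ((S ∨ ¬P ∨ ¬(S ∧ ¬R) ∨ R) ∧ ¬T) ∨ (T ∧ S)   [double negation]
≡ ((S ∨ ¬P ∨ ¬S ∨ ¬¬R ∨ R) ∧ ¬T) ∨ (T ∧ S)   [De Morgan]
≡ ((S ∨ ¬P ∨ ¬S ∨ R ∨ R) ∧ ¬T) ∨ (T ∧ S)   [double negation]
≡ (S ∧ ¬T) ∨ (¬P ∧ ¬T) ∨ (¬S ∧ ¬T) ∨ (R ∧ ¬T) ∨ (R ∧ ¬T) ∨ (T ∧ S)   [distribute ∧ over ∨]
≡ (S ∧ ¬T) ∨ (¬P ∧ ¬T) ∨ (¬S ∧ ¬T) ∨ (R ∧ ¬T) ∨ (T ∧ S)   [simplify]

(S ∧ ¬T) ∨ (¬P ∧ ¬T) ∨ (¬S ∧ ¬T) ∨ (R ∧ ¬T) ∨ (T ∧ S)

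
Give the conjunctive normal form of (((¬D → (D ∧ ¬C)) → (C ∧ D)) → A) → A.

¬D ∨ C ∨ A

(((¬D → (D ∧ ¬C)) → (C ∧ D)) → A) → A
≡ ¬(((¬D → (D ∧ ¬C)) → (C ∧ D)) → A) ∨ A   [eliminate →]
≡ ¬(¬((¬D → (D ∧ ¬C)) → (C ∧ D)) ∨ A) ∨ A   [eliminate →]
≡ ¬(¬(¬(¬D → (D ∧ ¬C)) ∨ (C ∧ D)) ∨ A) ∨ A   [eliminate →]
≡ ¬(¬(¬(¬¬D ∨ (D ∧ ¬C)) ∨ (C ∧ D)) ∨ A) ∨ A   [eliminate →]
≡ (¬¬(¬(¬¬D ∨ (D ∧ ¬C)) ∨ (C ∧ D)) ∧ ¬A) ∨ A   [De Morgan]
≡ ((¬(¬¬D ∨ (D ∧ ¬C)) ∨ (C ∧ D)) ∧ ¬A) ∨ A   [double negation]
≡ (((¬¬¬D ∧ ¬(D ∧ ¬C)) ∨ (C ∧ D)) ∧ ¬A) ∨ A   [De Morgan]
≡ (((¬D ∧ ¬(D ∧ ¬C)) ∨ (C ∧ D)) ∧ ¬A) ∨ A   [double negation]
≡ (((¬D ∧ (¬D ∨ ¬¬C)) ∨ (C ∧ D)) ∧ ¬A) ∨ A   [De Morgan]
≡ (((¬D ∧ (¬D ∨ C)) ∨ (C ∧ D)) ∧ ¬A) ∨ A   [double negation]
≡ (¬D ∨ C ∨ A) ∧ (¬D ∨ D ∨ A) ∧ (¬D ∨ C ∨ C ∨ A) ∧ (¬D ∨ C ∨ D ∨ A) ∧ (¬A ∨ A)   [distribute ∨ over ∧]
≡ ¬D ∨ C ∨ A   [simplify]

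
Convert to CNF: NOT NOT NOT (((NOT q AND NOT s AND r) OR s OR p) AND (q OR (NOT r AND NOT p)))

(NOT s OR NOT q) AND (NOT s OR r OR p) AND (NOT p OR NOT q)

NOT NOT NOT (((NOT q AND NOT s AND r) OR s OR p) AND (q OR (NOT r AND NOT p)))
⇔ NOT (((NOT q AND NOT s AND r) OR s OR p) AND (q OR (NOT r AND NOT p)))   (double negation)
⇔ NOT ((NOT q AND NOT s AND r) OR s OR p) OR NOT (q OR (NOT r AND NOT p))   (De Morgan)
⇔ (NOT (NOT q AND NOT s AND r) AND NOT s AND NOT p) OR NOT (q OR (NOT r AND NOT p))   (De Morgan)
⇔ ((NOT NOT q OR NOT NOT s OR NOT r) AND NOT s AND NOT p) OR NOT (q OR (NOT r AND NOT p))   (De Morgan)
⇔ ((q OR NOT NOT s OR NOT r) AND NOT s AND NOT p) OR NOT (q OR (NOT r AND NOT p))   (double negation)
⇔ ((q OR s OR NOT r) AND NOT s AND NOT p) OR NOT (q OR (NOT r AND NOT p))   (double negation)
⇔ ((q OR s OR NOT r) AND NOT s AND NOT p) OR (NOT q AND NOT (NOT r AND NOT p))   (De Morgan)
⇔ ((q OR s OR NOT r) AND NOT s AND NOT p) OR (NOT q AND (NOT NOT r OR NOT NOT p))   (De Morgan)
⇔ ((q OR s OR NOT r) AND NOT s AND NOT p) OR (NOT q AND (r OR NOT NOT p))   (double negation)
⇔ ((q OR s OR NOT r) AND NOT s AND NOT p) OR (NOT q AND (r OR p))   (double negation)
⇔ (q OR s OR NOT r OR NOT q) AND (q OR s OR NOT r OR r OR p) AND (NOT s OR NOT q) AND (NOT s OR r OR p) AND (NOT p OR NOT q) AND (NOT p OR r OR p)   (distribute OR over AND)
⇔ (NOT s OR NOT q) AND (NOT s OR r OR p) AND (NOT p OR NOT q)   (simplify)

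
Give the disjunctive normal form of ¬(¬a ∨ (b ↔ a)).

a ∧ ¬b

¬(¬a ∨ (b ↔ a))
= ¬(¬a ∨ ((b → a) ∧ (a → b)))   (eliminate ↔)
= ¬(¬a ∨ ((¬b ∨ a) ∧ (a → b)))   (eliminate →)
= ¬(¬a ∨ ((¬b ∨ a) ∧ (¬a ∨ b)))   (eliminate →)
= ¬¬a ∧ ¬((¬b ∨ a) ∧ (¬a ∨ b))   (De Morgan)
= a ∧ ¬((¬b ∨ a) ∧ (¬a ∨ b))   (double negation)
= a ∧ (¬(¬b ∨ a) ∨ ¬(¬a ∨ b))   (De Morgan)
= a ∧ ((¬¬b ∧ ¬a) ∨ ¬(¬a ∨ b))   (De Morgan)
= a ∧ ((b ∧ ¬a) ∨ ¬(¬a ∨ b))   (double negation)
= a ∧ ((b ∧ ¬a) ∨ (¬¬a ∧ ¬b))   (De Morgan)
= a ∧ ((b ∧ ¬a) ∨ (a ∧ ¬b))   (double negation)
= (a ∧ b ∧ ¬a) ∨ (a ∧ a ∧ ¬b)   (distribute ∧ over ∨)
= a ∧ ¬b   (simplify)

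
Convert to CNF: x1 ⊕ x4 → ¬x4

¬x4 ∨ x1

x1 ⊕ x4 → ¬x4
≡ ¬(x1 ⊕ x4) ∨ ¬x4   [eliminate →]
≡ ¬((x1 ∨ x4) ∧ ¬(x1 ∧ x4)) ∨ ¬x4   [expand ⊕]
≡ ¬(x1 ∨ x4) ∨ ¬¬(x1 ∧ x4) ∨ ¬x4   [De Morgan]
≡ ¬x1 ∧ ¬x4 ∨ ¬¬(x1 ∧ x4) ∨ ¬x4   [De Morgan]
≡ ¬x1 ∧ ¬x4 ∨ x1 ∧ x4 ∨ ¬x4   [double negation]
≡ (¬x1 ∨ x1 ∨ ¬x4) ∧ (¬x1 ∨ x4 ∨ ¬x4) ∧ (¬x4 ∨ x1 ∨ ¬x4) ∧ (¬x4 ∨ x4 ∨ ¬x4)   [distribute ∨ over ∧]
≡ ¬x4 ∨ x1   [simplify]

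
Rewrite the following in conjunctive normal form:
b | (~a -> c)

b | a | c

b | (~a -> c)
≡ b | ~~a | c   (eliminate ->)
≡ b | a | c   (double negation)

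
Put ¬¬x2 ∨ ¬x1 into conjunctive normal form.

¬¬x2 ∨ ¬x1
⇔ x2 ∨ ¬x1   — double negation

x2 ∨ ¬x1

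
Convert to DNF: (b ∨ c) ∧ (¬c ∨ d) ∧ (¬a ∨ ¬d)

(b ∧ ¬c ∧ ¬a) ∨ (b ∧ ¬c ∧ ¬d) ∨ (b ∧ d ∧ ¬a) ∨ (c ∧ d ∧ ¬a)

(b ∨ c) ∧ (¬c ∨ d) ∧ (¬a ∨ ¬d)
⇔ (b ∧ ¬c ∧ ¬a) ∨ (b ∧ ¬c ∧ ¬d) ∨ (b ∧ d ∧ ¬a) ∨ (b ∧ d ∧ ¬d) ∨ (c ∧ ¬c ∧ ¬a) ∨ (c ∧ ¬c ∧ ¬d) ∨ (c ∧ d ∧ ¬a) ∨ (c ∧ d ∧ ¬d)   [distribute ∧ over ∨]
⇔ (b ∧ ¬c ∧ ¬a) ∨ (b ∧ ¬c ∧ ¬d) ∨ (b ∧ d ∧ ¬a) ∨ (c ∧ d ∧ ¬a)   [simplify]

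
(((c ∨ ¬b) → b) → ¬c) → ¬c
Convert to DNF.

(b ∧ c) ∨ ¬c

(((c ∨ ¬b) → b) → ¬c) → ¬c
≡ ¬(((c ∨ ¬b) → b) → ¬c) ∨ ¬c   [eliminate →]
≡ ¬(¬((c ∨ ¬b) → b) ∨ ¬c) ∨ ¬c   [eliminate →]
≡ ¬(¬(¬(c ∨ ¬b) ∨ b) ∨ ¬c) ∨ ¬c   [eliminate →]
≡ (¬¬(¬(c ∨ ¬b) ∨ b) ∧ ¬¬c) ∨ ¬c   [De Morgan]
≡ ((¬(c ∨ ¬b) ∨ b) ∧ ¬¬c) ∨ ¬c   [double negation]
≡ (((¬c ∧ ¬¬b) ∨ b) ∧ ¬¬c) ∨ ¬c   [De Morgan]
≡ (((¬c ∧ b) ∨ b) ∧ ¬¬c) ∨ ¬c   [double negation]
≡ (((¬c ∧ b) ∨ b) ∧ c) ∨ ¬c   [double negation]
≡ (¬c ∧ b ∧ c) ∨ (b ∧ c) ∨ ¬c   [distribute ∧ over ∨]
≡ (b ∧ c) ∨ ¬c   [simplify]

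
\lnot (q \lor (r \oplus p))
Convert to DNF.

\lnot (q \lor (r \oplus p))
⇔ \lnot (q \lor (r \land \lnot p) \lor (\lnot r \land p))   [expand \oplus]
⇔ \lnot q \land \lnot (r \land \lnot p) \land \lnot (\lnot r \land p)   [De Morgan]
⇔ \lnot q \land (\lnot r \lor \lnot \lnot p) \land \lnot (\lnot r \land p)   [De Morgan]
⇔ \lnot q \land (\lnot r \lor p) \land \lnot (\lnot r \land p)   [double negation]
⇔ \lnot q \land (\lnot r \lor p) \land (\lnot \lnot r \lor \lnot p)   [De Morgan]
⇔ \lnot q \land (\lnot r \lor p) \land (r \lor \lnot p)   [double negation]
⇔ (\lnot q \land \lnot r \land r) \lor (\lnot q \land \lnot r \land \lnot p) \lor (\lnot q \land p \land r) \lor (\lnot q \land p \land \lnot p)   [distribute \land over \lor]
⇔ (\lnot q \land \lnot r \land \lnot p) \lor (\lnot q \land p \land r)   [simplify]

(\lnot q \land \lnot r \land \lnot p) \lor (\lnot q \land p \land r)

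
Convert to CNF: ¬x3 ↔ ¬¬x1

¬x3 ↔ ¬¬x1
≡ (¬x3 → ¬¬x1) ∧ (¬¬x1 → ¬x3)   — eliminate ↔
≡ (¬¬x3 ∨ ¬¬x1) ∧ (¬¬x1 → ¬x3)   — eliminate →
≡ (¬¬x3 ∨ ¬¬x1) ∧ (¬¬¬x1 ∨ ¬x3)   — eliminate →
≡ (x3 ∨ ¬¬x1) ∧ (¬¬¬x1 ∨ ¬x3)   — double negation
≡ (x3 ∨ x1) ∧ (¬¬¬x1 ∨ ¬x3)   — double negation
≡ (x3 ∨ x1) ∧ (¬x1 ∨ ¬x3)   — double negation

(x3 ∨ x1) ∧ (¬x1 ∨ ¬x3)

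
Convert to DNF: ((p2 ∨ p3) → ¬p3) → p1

p3 ∨ p1

((p2 ∨ p3) → ¬p3) → p1
= ¬((p2 ∨ p3) → ¬p3) ∨ p1
= ¬(¬(p2 ∨ p3) ∨ ¬p3) ∨ p1
= (¬¬(p2 ∨ p3) ∧ ¬¬p3) ∨ p1
= ((p2 ∨ p3) ∧ ¬¬p3) ∨ p1
= ((p2 ∨ p3) ∧ p3) ∨ p1
= (p2 ∧ p3) ∨ (p3 ∧ p3) ∨ p1
= p3 ∨ p1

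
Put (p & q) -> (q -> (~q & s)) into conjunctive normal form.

~p | ~q

(p & q) -> (q -> (~q & s))
⇔ ~(p & q) | (q -> (~q & s))   [eliminate ->]
⇔ ~(p & q) | ~q | (~q & s)   [eliminate ->]
⇔ ~p | ~q | ~q | (~q & s)   [De Morgan]
⇔ (~p | ~q | ~q | ~q) & (~p | ~q | ~q | s)   [distribute | over &]
⇔ ~p | ~q   [simplify]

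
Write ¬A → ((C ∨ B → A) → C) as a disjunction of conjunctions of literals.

¬A → ((C ∨ B → A) → C)
≡ ¬¬A ∨ ((C ∨ B → A) → C)   [eliminate →]
≡ ¬¬A ∨ ¬(C ∨ B → A) ∨ C   [eliminate →]
≡ ¬¬A ∨ ¬(¬(C ∨ B) ∨ A) ∨ C   [eliminate →]
≡ A ∨ ¬(¬(C ∨ B) ∨ A) ∨ C   [double negation]
≡ A ∨ ¬¬(C ∨ B) ∧ ¬A ∨ C   [De Morgan]
≡ A ∨ (C ∨ B) ∧ ¬A ∨ C   [double negation]
≡ A ∨ C ∧ ¬A ∨ B ∧ ¬A ∨ C   [distribute ∧ over ∨]
≡ A ∨ B ∧ ¬A ∨ C   [simplify]

A ∨ B ∧ ¬A ∨ C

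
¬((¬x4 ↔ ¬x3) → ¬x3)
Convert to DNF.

x4 ∧ x3

¬((¬x4 ↔ ¬x3) → ¬x3)
≡ ¬(¬(¬x4 ↔ ¬x3) ∨ ¬x3)   [eliminate →]
≡ ¬(¬((¬x4 → ¬x3) ∧ (¬x3 → ¬x4)) ∨ ¬x3)   [eliminate ↔]
≡ ¬(¬((¬¬x4 ∨ ¬x3) ∧ (¬x3 → ¬x4)) ∨ ¬x3)   [eliminate →]
≡ ¬(¬((¬¬x4 ∨ ¬x3) ∧ (¬¬x3 ∨ ¬x4)) ∨ ¬x3)   [eliminate →]
≡ ¬¬((¬¬x4 ∨ ¬x3) ∧ (¬¬x3 ∨ ¬x4)) ∧ ¬¬x3   [De Morgan]
≡ (¬¬x4 ∨ ¬x3) ∧ (¬¬x3 ∨ ¬x4) ∧ ¬¬x3   [double negation]
≡ (x4 ∨ ¬x3) ∧ (¬¬x3 ∨ ¬x4) ∧ ¬¬x3   [double negation]
≡ (x4 ∨ ¬x3) ∧ (x3 ∨ ¬x4) ∧ ¬¬x3   [double negation]
≡ (x4 ∨ ¬x3) ∧ (x3 ∨ ¬x4) ∧ x3   [double negation]
≡ (x4 ∧ x3 ∧ x3) ∨ (x4 ∧ ¬x4 ∧ x3) ∨ (¬x3 ∧ x3 ∧ x3) ∨ (¬x3 ∧ ¬x4 ∧ x3)   [distribute ∧ over ∨]
≡ x4 ∧ x3   [simplify]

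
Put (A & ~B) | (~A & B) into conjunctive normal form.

(A & ~B) | (~A & B)
= (A | ~A) & (A | B) & (~B | ~A) & (~B | B)   [distribute | over &]
= (A | B) & (~B | ~A)   [simplify]

(A | B) & (~B | ~A)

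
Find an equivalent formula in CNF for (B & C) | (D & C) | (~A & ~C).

(B & C) | (D & C) | (~A & ~C)
= (B | D | ~A) & (B | D | ~C) & (B | C | ~A) & (B | C | ~C) & (C | D | ~A) & (C | D | ~C) & (C | C | ~A) & (C | C | ~C)   [distribute | over &]
= (B | D | ~A) & (B | D | ~C) & (C | ~A)   [simplify]

(B | D | ~A) & (B | D | ~C) & (C | ~A)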